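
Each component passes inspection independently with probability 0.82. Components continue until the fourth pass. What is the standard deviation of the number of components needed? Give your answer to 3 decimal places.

Y = total components until the fourth success; negative binomial with r=4, p=0.82.
SD(Y) = √[r(1−p)/p²] = √(1.07079) = 1.03479

1.035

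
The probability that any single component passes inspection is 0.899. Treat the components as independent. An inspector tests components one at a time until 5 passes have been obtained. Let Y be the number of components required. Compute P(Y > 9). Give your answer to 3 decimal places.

0.001

Needing more than 9 components ⇔ fewer than 5 successes in the first 9. With X ~ Binomial(9, 0.899), P(Y > 9) = P(X ≤ 4).
  k=0: C(9,0)·0.899^0·0.101^9 = 0.00000
  k=1: C(9,1)·0.899^1·0.101^8 = 0.00000
  k=2: C(9,2)·0.899^2·0.101^7 = 0.00000
  k=3: C(9,3)·0.899^3·0.101^6 = 0.00006
  k=4: C(9,4)·0.899^4·0.101^5 = 0.00087
P(X ≤ 4) = 0.00093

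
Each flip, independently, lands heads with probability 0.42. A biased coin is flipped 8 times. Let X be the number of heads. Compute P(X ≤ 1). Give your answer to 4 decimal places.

X ~ Binomial(8, 0.42); P(X ≤ 1) = Σ C(8,k) p^k (1−p)^(8−k) over k:
  k=0: C(8,0)·0.42^0·0.58^8 = 0.012806
  k=1: C(8,1)·0.42^1·0.58^7 = 0.074188
Total = 0.086995

0.0870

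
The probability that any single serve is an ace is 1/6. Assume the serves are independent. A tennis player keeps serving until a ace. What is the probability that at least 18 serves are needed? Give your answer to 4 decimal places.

Y = number of serves to the first success; geometric, p = 0.166667.
P(Y > 17) = P(first 17 all fail) = (1−p)^17 = 0.045073

0.0451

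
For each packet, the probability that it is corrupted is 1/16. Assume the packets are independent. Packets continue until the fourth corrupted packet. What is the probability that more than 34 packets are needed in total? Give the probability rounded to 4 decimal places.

Needing more than 34 packets ⇔ fewer than 4 successes in the first 34. With X ~ Binomial(34, 0.0625), P(Y > 34) = P(X ≤ 3).
  k=0: C(34,0)·0.0625^0·0.9375^34 = 0.111435
  k=1: C(34,1)·0.0625^1·0.9375^33 = 0.252587
  k=2: C(34,2)·0.0625^2·0.9375^32 = 0.277846
  k=3: C(34,3)·0.0625^3·0.9375^31 = 0.197579
P(X ≤ 3) = 0.839447

0.8394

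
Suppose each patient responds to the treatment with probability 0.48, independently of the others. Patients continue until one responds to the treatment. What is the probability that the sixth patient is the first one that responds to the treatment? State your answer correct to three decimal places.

Geometric (trials to first success), p = 0.48.
P(Y = 6) = (1−p)^5 · p = 0.03802 · 0.48 = 0.01825

0.018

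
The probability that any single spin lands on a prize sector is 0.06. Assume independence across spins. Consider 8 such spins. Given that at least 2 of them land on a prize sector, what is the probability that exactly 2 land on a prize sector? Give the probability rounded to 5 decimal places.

X ~ Binomial(8, 0.06). Want P(X=2 | X≥2) = P(X=2) / P(X≥2).
P(X=2) = C(8,2)·0.06^2·0.94^6 = 0.0695389
P(X≥2) = 1 − 0.6095689 − 0.3112692 = 0.0791618
Ratio = 0.0695389 / 0.0791618 = 0.8784396

0.87844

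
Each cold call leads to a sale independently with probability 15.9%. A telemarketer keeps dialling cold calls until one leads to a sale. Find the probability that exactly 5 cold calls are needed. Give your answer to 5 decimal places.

0.07954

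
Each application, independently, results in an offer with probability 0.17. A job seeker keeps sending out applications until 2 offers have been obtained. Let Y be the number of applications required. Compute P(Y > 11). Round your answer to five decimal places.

0.41893

Needing more than 11 applications ⇔ fewer than 2 successes in the first 11. With X ~ Binomial(11, 0.17), P(Y > 11) = P(X ≤ 1).
  k=0: C(11,0)·0.17^0·0.83^11 = 0.1287831
  k=1: C(11,1)·0.17^1·0.83^10 = 0.2901500
P(X ≤ 1) = 0.4189331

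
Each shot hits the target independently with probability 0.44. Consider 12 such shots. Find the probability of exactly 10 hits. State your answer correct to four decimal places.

0.0056

X ~ Binomial(n=12, p=0.44).
P(X=10) = C(12,10) · p^10 · (1−p)^2
= 66 · 0.00027197 · 0.3136 = 0.005629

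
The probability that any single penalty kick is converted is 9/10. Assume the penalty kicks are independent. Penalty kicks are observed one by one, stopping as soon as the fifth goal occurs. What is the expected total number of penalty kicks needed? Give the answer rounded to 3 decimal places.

Y = total penalty kicks until the fifth success; negative binomial with r=5, p=0.90.
E[Y] = r / p = 5 / 0.90 = 5.55556

5.556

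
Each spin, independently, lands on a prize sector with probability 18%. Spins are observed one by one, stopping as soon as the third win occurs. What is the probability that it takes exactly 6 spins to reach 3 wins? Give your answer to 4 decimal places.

Y = trial on which the third success occurs; negative binomial, r=3, p=0.18.
P(Y=6) = C(5,2) · p^3 · (1−p)^3
= 10 · 0.005832 · 0.55137 = 0.032156

0.0322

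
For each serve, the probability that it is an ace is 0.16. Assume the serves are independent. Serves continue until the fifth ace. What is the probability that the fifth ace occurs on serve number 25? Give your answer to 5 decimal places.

Y = trial on which the fifth success occurs; negative binomial, r=5, p=0.16.
P(Y=25) = C(24,4) · p^5 · (1−p)^20
= 10626 · 0.00010486 · 0.03059 = 0.0340844

0.03408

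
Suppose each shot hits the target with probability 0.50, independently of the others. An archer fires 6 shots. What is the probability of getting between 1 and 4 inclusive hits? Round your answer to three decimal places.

X ~ Binomial(6, 0.50); P(1 ≤ X ≤ 4) = Σ C(6,k) p^k (1−p)^(6−k) over k:
  k=1: C(6,1)·0.50^1·0.50^5 = 0.09375
  k=2: C(6,2)·0.50^2·0.50^4 = 0.23438
  k=3: C(6,3)·0.50^3·0.50^3 = 0.31250
  k=4: C(6,4)·0.50^4·0.50^2 = 0.23438
Total = 0.87500

0.875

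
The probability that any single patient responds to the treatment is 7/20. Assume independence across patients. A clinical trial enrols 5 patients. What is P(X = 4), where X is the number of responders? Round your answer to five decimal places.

0.04877

X ~ Binomial(n=5, p=0.35).
P(X=4) = C(5,4) · p^4 · (1−p)^1
= 5 · 0.015006 · 0.65 = 0.0487703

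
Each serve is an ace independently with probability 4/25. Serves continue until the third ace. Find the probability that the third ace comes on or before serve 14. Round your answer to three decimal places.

0.393

Finishing within 14 serves ⇔ at least 3 successes in the first 14. With X ~ Binomial(14, 0.16), P(Y ≤ 14) = 1 − P(X ≤ 2).
  k=0: C(14,0)·0.16^0·0.84^14 = 0.08708
  k=1: C(14,1)·0.16^1·0.84^13 = 0.23221
  k=2: C(14,2)·0.16^2·0.84^12 = 0.28750
1 − 0.60678 = 0.39322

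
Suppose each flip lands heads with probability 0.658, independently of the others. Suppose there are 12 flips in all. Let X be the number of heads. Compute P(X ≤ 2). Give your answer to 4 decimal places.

X ~ Binomial(12, 0.658); P(X ≤ 2) = Σ C(12,k) p^k (1−p)^(12−k) over k:
  k=0: C(12,0)·0.658^0·0.342^12 = 0.000003
  k=1: C(12,1)·0.658^1·0.342^11 = 0.000059
  k=2: C(12,2)·0.658^2·0.342^10 = 0.000626
Total = 0.000687

0.0007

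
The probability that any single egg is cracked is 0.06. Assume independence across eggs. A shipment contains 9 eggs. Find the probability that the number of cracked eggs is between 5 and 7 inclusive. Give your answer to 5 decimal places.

0.00008

X ~ Binomial(9, 0.06); P(5 ≤ X ≤ 7) = Σ C(9,k) p^k (1−p)^(9−k) over k:
  k=5: C(9,5)·0.06^5·0.94^4 = 0.0000765
  k=6: C(9,6)·0.06^6·0.94^3 = 0.0000033
  k=7: C(9,7)·0.06^7·0.94^2 = 0.0000001
Total = 0.0000798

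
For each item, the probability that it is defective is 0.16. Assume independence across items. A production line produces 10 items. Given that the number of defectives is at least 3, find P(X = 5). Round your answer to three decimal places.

X ~ Binomial(10, 0.16). Want P(X=5 | X≥3) = P(X=5) / P(X≥3).
P(X=5) = C(10,5)·0.16^5·0.84^5 = 0.01105
P(X≥3) = 1 − 0.17490 − 0.33315 − 0.28555 = 0.20640
Ratio = 0.01105 / 0.20640 = 0.05354

0.054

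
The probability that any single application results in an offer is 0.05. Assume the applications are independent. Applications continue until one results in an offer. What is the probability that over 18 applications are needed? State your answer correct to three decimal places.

Y = number of applications to the first success; geometric, p = 0.05.
P(Y > 18) = P(first 18 all fail) = (1−p)^18 = 0.39721

0.397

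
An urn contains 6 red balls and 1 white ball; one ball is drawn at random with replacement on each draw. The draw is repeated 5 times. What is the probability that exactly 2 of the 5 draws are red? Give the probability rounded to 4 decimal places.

0.0214

X ~ Binomial(n=5, p=0.857143).
P(X=2) = C(5,2) · p^2 · (1−p)^3
= 10 · 0.73469 · 0.0029155 = 0.021420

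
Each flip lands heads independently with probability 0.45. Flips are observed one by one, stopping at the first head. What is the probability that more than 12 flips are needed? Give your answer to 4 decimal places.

Y = number of flips to the first success; geometric, p = 0.45.
P(Y > 12) = P(first 12 all fail) = (1−p)^12 = 0.000766

0.0008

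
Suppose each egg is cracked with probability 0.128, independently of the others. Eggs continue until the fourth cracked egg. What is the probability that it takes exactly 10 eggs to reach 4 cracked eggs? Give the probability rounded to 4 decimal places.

Y = trial on which the fourth success occurs; negative binomial, r=4, p=0.128.
P(Y=10) = C(9,3) · p^4 · (1−p)^6
= 84 · 0.00026844 · 0.43964 = 0.009913

0.0099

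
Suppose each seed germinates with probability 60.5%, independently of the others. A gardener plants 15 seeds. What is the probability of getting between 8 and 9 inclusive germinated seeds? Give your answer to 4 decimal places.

0.3797

X ~ Binomial(15, 0.605); P(8 ≤ X ≤ 9) = Σ C(15,k) p^k (1−p)^(15−k) over k:
  k=8: C(15,8)·0.605^8·0.395^7 = 0.173289
  k=9: C(15,9)·0.605^9·0.395^6 = 0.206436
Total = 0.379725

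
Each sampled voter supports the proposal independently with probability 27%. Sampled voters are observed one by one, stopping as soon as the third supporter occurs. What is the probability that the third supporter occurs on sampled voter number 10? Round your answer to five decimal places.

Y = trial on which the third success occurs; negative binomial, r=3, p=0.27.
P(Y=10) = C(9,2) · p^3 · (1−p)^7
= 36 · 0.019683 · 0.11047 = 0.0782805

0.07828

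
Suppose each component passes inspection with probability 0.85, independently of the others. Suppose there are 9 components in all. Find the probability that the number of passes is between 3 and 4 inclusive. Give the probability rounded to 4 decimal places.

0.0056

X ~ Binomial(9, 0.85); P(3 ≤ X ≤ 4) = Σ C(9,k) p^k (1−p)^(9−k) over k:
  k=3: C(9,3)·0.85^3·0.15^6 = 0.000588
  k=4: C(9,4)·0.85^4·0.15^5 = 0.004995
Total = 0.005582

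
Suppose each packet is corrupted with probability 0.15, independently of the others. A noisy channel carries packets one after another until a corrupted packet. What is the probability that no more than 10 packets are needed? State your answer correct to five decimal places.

Y = number of packets to the first success; geometric, p = 0.15.
P(Y ≤ 10) = 1 − (1−p)^10 = 1 − 0.1968744 = 0.8031256

0.80313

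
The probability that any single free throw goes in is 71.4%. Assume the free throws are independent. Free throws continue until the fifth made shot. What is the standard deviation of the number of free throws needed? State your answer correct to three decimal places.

1.675

Y = total free throws until the fifth success; negative binomial with r=5, p=0.714.
SD(Y) = √[r(1−p)/p²] = √(2.80504) = 1.67483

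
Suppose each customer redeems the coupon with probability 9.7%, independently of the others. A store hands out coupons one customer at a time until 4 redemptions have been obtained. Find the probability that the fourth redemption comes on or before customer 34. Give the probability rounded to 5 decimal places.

Finishing within 34 customers ⇔ at least 4 successes in the first 34. With X ~ Binomial(34, 0.097), P(Y ≤ 34) = 1 − P(X ≤ 3).
  k=0: C(34,0)·0.097^0·0.903^34 = 0.0311447
  k=1: C(34,1)·0.097^1·0.903^33 = 0.1137487
  k=2: C(34,2)·0.097^2·0.903^32 = 0.2016111
  k=3: C(34,3)·0.097^3·0.903^31 = 0.2310080
1 − 0.5775124 = 0.4224876

0.42249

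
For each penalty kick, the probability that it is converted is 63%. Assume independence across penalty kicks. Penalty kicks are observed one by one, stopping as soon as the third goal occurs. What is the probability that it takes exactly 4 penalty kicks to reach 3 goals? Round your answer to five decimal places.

Y = trial on which the third success occurs; negative binomial, r=3, p=0.63.
P(Y=4) = C(3,2) · p^3 · (1−p)^1
= 3 · 0.25005 · 0.37 = 0.2775522

0.27755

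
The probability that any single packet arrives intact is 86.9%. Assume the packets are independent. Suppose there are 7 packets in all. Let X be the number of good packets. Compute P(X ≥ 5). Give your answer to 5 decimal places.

0.94772

X ~ Binomial(7, 0.869); P(X ≥ 5) = Σ C(7,k) p^k (1−p)^(7−k) over k:
  k=5: C(7,5)·0.869^5·0.131^2 = 0.1785915
  k=6: C(7,6)·0.869^6·0.131^1 = 0.3949008
  k=7: C(7,7)·0.869^7·0.131^0 = 0.3742299
Total = 0.9477221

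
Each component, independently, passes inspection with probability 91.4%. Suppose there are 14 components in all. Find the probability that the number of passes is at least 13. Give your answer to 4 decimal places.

X ~ Binomial(14, 0.914); P(X ≥ 13) = Σ C(14,k) p^k (1−p)^(14−k) over k:
  k=13: C(14,13)·0.914^13·0.086^1 = 0.374048
  k=14: C(14,14)·0.914^14·0.086^0 = 0.283953
Total = 0.658001

0.6580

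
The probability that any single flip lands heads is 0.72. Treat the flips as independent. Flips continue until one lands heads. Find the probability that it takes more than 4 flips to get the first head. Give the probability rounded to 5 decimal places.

Y = number of flips to the first success; geometric, p = 0.72.
P(Y > 4) = P(first 4 all fail) = (1−p)^4 = 0.0061466

0.00615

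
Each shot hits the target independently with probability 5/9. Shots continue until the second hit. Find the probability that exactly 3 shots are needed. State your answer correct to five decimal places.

0.27435

Y = trial on which the second success occurs; negative binomial, r=2, p=0.555556.
P(Y=3) = C(2,1) · p^2 · (1−p)^1
= 2 · 0.30864 · 0.44444 = 0.2743484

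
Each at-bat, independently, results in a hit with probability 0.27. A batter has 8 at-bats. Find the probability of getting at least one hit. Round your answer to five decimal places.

0.91935

P(at least one) = 1 − P(none) = 1 − (1 − 0.27)^8
= 1 − 0.0806460 = 0.9193540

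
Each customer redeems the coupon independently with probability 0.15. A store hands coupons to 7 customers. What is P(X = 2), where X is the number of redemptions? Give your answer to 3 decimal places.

0.210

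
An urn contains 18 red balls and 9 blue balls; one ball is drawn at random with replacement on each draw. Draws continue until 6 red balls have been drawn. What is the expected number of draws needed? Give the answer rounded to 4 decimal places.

9.0000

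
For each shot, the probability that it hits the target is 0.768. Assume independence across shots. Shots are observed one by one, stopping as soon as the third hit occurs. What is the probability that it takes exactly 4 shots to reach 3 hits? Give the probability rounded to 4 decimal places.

0.3153

Y = trial on which the third success occurs; negative binomial, r=3, p=0.768.
P(Y=4) = C(3,2) · p^3 · (1−p)^1
= 3 · 0.45298 · 0.232 = 0.315277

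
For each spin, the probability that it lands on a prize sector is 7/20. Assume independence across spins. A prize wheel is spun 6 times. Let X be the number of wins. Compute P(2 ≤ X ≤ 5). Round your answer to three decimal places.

X ~ Binomial(6, 0.35); P(2 ≤ X ≤ 5) = Σ C(6,k) p^k (1−p)^(6−k) over k:
  k=2: C(6,2)·0.35^2·0.65^4 = 0.32801
  k=3: C(6,3)·0.35^3·0.65^3 = 0.23549
  k=4: C(6,4)·0.35^4·0.65^2 = 0.09510
  k=5: C(6,5)·0.35^5·0.65^1 = 0.02048
Total = 0.67908

0.679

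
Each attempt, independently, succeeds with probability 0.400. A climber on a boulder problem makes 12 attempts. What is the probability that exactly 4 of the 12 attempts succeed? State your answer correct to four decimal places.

0.2128

X ~ Binomial(n=12, p=0.40).
P(X=4) = C(12,4) · p^4 · (1−p)^8
= 495 · 0.0256 · 0.016796 = 0.212841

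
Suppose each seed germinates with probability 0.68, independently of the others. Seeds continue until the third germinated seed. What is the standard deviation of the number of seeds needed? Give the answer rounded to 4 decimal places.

Y = total seeds until the third success; negative binomial with r=3, p=0.68.
SD(Y) = √[r(1−p)/p²] = √(2.076125) = 1.440876

1.4409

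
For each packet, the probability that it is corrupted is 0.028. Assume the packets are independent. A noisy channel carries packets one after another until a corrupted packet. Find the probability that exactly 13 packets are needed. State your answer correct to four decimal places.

0.0199

Geometric (trials to first success), p = 0.028.
P(Y = 13) = (1−p)^12 · p = 0.71121 · 0.028 = 0.019914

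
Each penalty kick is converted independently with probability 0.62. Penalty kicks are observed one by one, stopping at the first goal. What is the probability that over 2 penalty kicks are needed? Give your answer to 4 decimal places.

Y = number of penalty kicks to the first success; geometric, p = 0.62.
P(Y > 2) = P(first 2 all fail) = (1−p)^2 = 0.144400

0.1444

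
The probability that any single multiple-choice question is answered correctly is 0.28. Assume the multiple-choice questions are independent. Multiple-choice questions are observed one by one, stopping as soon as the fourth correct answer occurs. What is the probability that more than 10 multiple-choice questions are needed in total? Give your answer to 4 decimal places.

Needing more than 10 multiple-choice questions ⇔ fewer than 4 successes in the first 10. With X ~ Binomial(10, 0.28), P(Y > 10) = P(X ≤ 3).
  k=0: C(10,0)·0.28^0·0.72^10 = 0.037439
  k=1: C(10,1)·0.28^1·0.72^9 = 0.145596
  k=2: C(10,2)·0.28^2·0.72^8 = 0.254794
  k=3: C(10,3)·0.28^3·0.72^7 = 0.264230
P(X ≤ 3) = 0.702059

0.7021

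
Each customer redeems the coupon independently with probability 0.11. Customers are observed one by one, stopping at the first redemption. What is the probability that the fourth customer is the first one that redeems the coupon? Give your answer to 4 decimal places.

Geometric (trials to first success), p = 0.11.
P(Y = 4) = (1−p)^3 · p = 0.70497 · 0.11 = 0.077547

0.0775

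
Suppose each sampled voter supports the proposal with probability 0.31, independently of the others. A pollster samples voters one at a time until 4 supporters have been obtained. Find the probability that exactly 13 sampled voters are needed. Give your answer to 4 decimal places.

Y = trial on which the fourth success occurs; negative binomial, r=4, p=0.31.
P(Y=13) = C(12,3) · p^4 · (1−p)^9
= 220 · 0.0092352 · 0.035452 = 0.072030

0.0720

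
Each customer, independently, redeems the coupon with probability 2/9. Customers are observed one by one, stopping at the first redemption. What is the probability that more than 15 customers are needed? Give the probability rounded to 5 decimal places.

Y = number of customers to the first success; geometric, p = 0.222222.
P(Y > 15) = P(first 15 all fail) = (1−p)^15 = 0.0230586

0.02306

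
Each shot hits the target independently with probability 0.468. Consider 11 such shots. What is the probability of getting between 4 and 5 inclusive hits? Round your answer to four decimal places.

0.4261

X ~ Binomial(11, 0.468); P(4 ≤ X ≤ 5) = Σ C(11,k) p^k (1−p)^(11−k) over k:
  k=4: C(11,4)·0.468^4·0.532^7 = 0.190932
  k=5: C(11,5)·0.468^5·0.532^6 = 0.235148
Total = 0.426080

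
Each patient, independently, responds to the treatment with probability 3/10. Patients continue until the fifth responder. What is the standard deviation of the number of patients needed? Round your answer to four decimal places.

6.2361

Y = total patients until the fifth success; negative binomial with r=5, p=0.30.
SD(Y) = √[r(1−p)/p²] = √(38.888889) = 6.236096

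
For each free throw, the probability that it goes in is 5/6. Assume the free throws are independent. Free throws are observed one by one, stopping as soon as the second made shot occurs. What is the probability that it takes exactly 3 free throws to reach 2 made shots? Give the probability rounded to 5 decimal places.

Y = trial on which the second success occurs; negative binomial, r=2, p=0.833333.
P(Y=3) = C(2,1) · p^2 · (1−p)^1
= 2 · 0.69444 · 0.16667 = 0.2314815

0.23148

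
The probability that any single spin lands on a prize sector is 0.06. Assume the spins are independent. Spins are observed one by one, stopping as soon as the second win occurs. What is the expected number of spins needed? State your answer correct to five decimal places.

33.33333

Y = total spins until the second success; negative binomial with r=2, p=0.06.
E[Y] = r / p = 2 / 0.06 = 33.3333333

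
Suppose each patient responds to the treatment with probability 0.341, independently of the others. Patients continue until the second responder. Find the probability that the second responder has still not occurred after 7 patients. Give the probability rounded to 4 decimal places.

Needing more than 7 patients ⇔ fewer than 2 successes in the first 7. With X ~ Binomial(7, 0.341), P(Y > 7) = P(X ≤ 1).
  k=0: C(7,0)·0.341^0·0.659^7 = 0.053976
  k=1: C(7,1)·0.341^1·0.659^6 = 0.195508
P(X ≤ 1) = 0.249484

0.2495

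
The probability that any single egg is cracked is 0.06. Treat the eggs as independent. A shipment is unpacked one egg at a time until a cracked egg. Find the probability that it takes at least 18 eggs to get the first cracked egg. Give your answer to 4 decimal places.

0.3493

Y = number of eggs to the first success; geometric, p = 0.06.
P(Y > 17) = P(first 17 all fail) = (1−p)^17 = 0.349280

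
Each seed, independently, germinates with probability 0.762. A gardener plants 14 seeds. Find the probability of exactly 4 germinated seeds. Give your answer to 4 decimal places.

X ~ Binomial(n=14, p=0.762).
P(X=4) = C(14,4) · p^4 · (1−p)^10
= 1001 · 0.33715 · 5.8314e-07 = 0.000197

0.0002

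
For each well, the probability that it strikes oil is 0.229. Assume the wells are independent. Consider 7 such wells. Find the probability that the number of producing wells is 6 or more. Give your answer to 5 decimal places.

X ~ Binomial(7, 0.229); P(X ≥ 6) = Σ C(7,k) p^k (1−p)^(7−k) over k:
  k=6: C(7,6)·0.229^6·0.771^1 = 0.0007783
  k=7: C(7,7)·0.229^7·0.771^0 = 0.0000330
Total = 0.0008114

0.00081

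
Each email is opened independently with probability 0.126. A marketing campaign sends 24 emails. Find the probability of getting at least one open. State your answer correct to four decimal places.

0.9605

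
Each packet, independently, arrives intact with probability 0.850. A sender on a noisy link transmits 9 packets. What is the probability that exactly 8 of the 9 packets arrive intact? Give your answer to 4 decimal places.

0.3679

X ~ Binomial(n=9, p=0.85).
P(X=8) = C(9,8) · p^8 · (1−p)^1
= 9 · 0.27249 · 0.15 = 0.367862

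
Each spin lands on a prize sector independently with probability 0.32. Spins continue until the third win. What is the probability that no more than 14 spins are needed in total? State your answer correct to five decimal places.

0.87462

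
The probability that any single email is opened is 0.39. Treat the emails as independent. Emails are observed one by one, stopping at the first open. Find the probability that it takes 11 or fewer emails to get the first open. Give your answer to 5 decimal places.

0.99565

Y = number of emails to the first success; geometric, p = 0.39.
P(Y ≤ 11) = 1 − (1−p)^11 = 1 − 0.0043514 = 0.9956486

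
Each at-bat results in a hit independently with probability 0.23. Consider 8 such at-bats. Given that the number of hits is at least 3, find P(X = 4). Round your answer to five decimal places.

X ~ Binomial(8, 0.23). Want P(X=4 | X≥3) = P(X=4) / P(X≥3).
P(X=4) = C(8,4)·0.23^4·0.77^4 = 0.0688608
P(X≥3) = 1 − 0.1235736 − 0.2952928 − 0.3087152 = 0.2724183
Ratio = 0.0688608 / 0.2724183 = 0.2527761

0.25278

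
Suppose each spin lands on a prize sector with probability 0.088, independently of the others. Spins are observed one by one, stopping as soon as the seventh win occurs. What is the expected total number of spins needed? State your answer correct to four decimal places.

Y = total spins until the seventh success; negative binomial with r=7, p=0.088.
E[Y] = r / p = 7 / 0.088 = 79.545455

79.5455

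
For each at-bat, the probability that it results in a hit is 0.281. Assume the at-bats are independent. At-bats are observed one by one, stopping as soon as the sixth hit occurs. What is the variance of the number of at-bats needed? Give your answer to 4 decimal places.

54.6346

Y = total at-bats until the sixth success; negative binomial with r=6, p=0.281.
Var(Y) = r(1−p)/p² = 6·0.719 / 0.281² = 54.634566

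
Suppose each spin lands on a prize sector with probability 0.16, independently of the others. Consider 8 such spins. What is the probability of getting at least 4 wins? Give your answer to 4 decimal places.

0.0267

X ~ Binomial(8, 0.16); P(X ≥ 4) = Σ C(8,k) p^k (1−p)^(8−k) over k:
  k=4: C(8,4)·0.16^4·0.84^4 = 0.022840
  k=5: C(8,5)·0.16^5·0.84^3 = 0.003480
  k=6: C(8,6)·0.16^6·0.84^2 = 0.000331
  k=7: C(8,7)·0.16^7·0.84^1 = 0.000018
  k=8: C(8,8)·0.16^8·0.84^0 = 0.000000
Total = 0.026670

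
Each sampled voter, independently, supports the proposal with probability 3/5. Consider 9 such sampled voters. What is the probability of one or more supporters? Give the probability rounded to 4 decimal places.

0.9997

P(at least one) = 1 − P(none) = 1 − (1 − 0.60)^9
= 1 − 0.000262 = 0.999738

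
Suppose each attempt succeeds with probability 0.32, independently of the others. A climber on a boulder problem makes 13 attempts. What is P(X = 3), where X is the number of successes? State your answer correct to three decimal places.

0.198

X ~ Binomial(n=13, p=0.32).
P(X=3) = C(13,3) · p^3 · (1−p)^10
= 286 · 0.032768 · 0.021139 = 0.19811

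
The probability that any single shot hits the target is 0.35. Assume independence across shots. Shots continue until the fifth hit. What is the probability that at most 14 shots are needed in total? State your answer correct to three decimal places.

0.577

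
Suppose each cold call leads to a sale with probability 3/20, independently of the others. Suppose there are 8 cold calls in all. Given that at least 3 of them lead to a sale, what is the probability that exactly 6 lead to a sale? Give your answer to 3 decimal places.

0.002

X ~ Binomial(8, 0.15). Want P(X=6 | X≥3) = P(X=6) / P(X≥3).
P(X=6) = C(8,6)·0.15^6·0.85^2 = 0.00023
P(X≥3) = 1 − 0.27249 − 0.38469 − 0.23760 = 0.10521
Ratio = 0.00023 / 0.10521 = 0.00219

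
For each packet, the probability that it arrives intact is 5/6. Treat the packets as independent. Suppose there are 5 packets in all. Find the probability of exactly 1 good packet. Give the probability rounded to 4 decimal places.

0.0032

X ~ Binomial(n=5, p=0.833333).
P(X=1) = C(5,1) · p^1 · (1−p)^4
= 5 · 0.83333 · 0.0007716 = 0.003215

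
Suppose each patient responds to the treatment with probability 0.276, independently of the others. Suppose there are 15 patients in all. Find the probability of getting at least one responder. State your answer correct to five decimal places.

0.99213

P(at least one) = 1 − P(none) = 1 − (1 − 0.276)^15
= 1 − 0.0078719 = 0.9921281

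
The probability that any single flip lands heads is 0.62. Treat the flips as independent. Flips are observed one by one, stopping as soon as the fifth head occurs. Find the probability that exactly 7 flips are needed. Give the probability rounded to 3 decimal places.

0.198

Y = trial on which the fifth success occurs; negative binomial, r=5, p=0.62.
P(Y=7) = C(6,4) · p^5 · (1−p)^2
= 15 · 0.091613 · 0.1444 = 0.19843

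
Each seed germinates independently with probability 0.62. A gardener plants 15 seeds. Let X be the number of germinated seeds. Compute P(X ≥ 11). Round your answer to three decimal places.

0.267

X ~ Binomial(15, 0.62); P(X ≥ 11) = Σ C(15,k) p^k (1−p)^(15−k) over k:
  k=11: C(15,11)·0.62^11·0.38^4 = 0.14811
  k=12: C(15,12)·0.62^12·0.38^3 = 0.08055
  k=13: C(15,13)·0.62^13·0.38^2 = 0.03033
  k=14: C(15,14)·0.62^14·0.38^1 = 0.00707
  k=15: C(15,15)·0.62^15·0.38^0 = 0.00077
Total = 0.26682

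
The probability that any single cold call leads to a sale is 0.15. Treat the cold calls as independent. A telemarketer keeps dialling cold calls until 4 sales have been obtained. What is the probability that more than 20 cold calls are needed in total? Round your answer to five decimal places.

0.64773

Needing more than 20 cold calls ⇔ fewer than 4 successes in the first 20. With X ~ Binomial(20, 0.15), P(Y > 20) = P(X ≤ 3).
  k=0: C(20,0)·0.15^0·0.85^20 = 0.0387595
  k=1: C(20,1)·0.15^1·0.85^19 = 0.1367983
  k=2: C(20,2)·0.15^2·0.85^18 = 0.2293384
  k=3: C(20,3)·0.15^3·0.85^17 = 0.2428289
P(X ≤ 3) = 0.6477252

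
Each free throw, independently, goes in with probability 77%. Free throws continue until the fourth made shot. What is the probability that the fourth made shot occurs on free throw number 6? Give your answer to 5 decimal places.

0.18596

Y = trial on which the fourth success occurs; negative binomial, r=4, p=0.77.
P(Y=6) = C(5,3) · p^4 · (1−p)^2
= 10 · 0.35153 · 0.0529 = 0.1859596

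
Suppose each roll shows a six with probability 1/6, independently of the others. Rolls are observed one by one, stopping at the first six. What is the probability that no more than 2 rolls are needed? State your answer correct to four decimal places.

0.3056

Y = number of rolls to the first success; geometric, p = 0.166667.
P(Y ≤ 2) = 1 − (1−p)^2 = 1 − 0.694444 = 0.305556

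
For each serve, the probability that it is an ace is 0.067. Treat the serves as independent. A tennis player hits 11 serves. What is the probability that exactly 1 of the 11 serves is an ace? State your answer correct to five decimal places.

X ~ Binomial(n=11, p=0.067).
P(X=1) = C(11,1) · p^1 · (1−p)^10
= 11 · 0.067 · 0.49982 = 0.3683697

0.36837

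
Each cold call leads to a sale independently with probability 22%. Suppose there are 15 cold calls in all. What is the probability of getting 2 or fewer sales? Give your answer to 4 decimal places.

X ~ Binomial(15, 0.22); P(X ≤ 2) = Σ C(15,k) p^k (1−p)^(15−k) over k:
  k=0: C(15,0)·0.22^0·0.78^15 = 0.024067
  k=1: C(15,1)·0.22^1·0.78^14 = 0.101821
  k=2: C(15,2)·0.22^2·0.78^13 = 0.201032
Total = 0.326920

0.3269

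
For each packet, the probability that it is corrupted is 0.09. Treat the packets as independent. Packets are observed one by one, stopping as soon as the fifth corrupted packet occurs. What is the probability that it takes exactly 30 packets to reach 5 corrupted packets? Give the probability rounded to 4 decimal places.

0.0133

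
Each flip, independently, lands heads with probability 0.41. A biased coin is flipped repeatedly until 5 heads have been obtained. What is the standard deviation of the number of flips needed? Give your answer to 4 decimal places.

Y = total flips until the fifth success; negative binomial with r=5, p=0.41.
SD(Y) = √[r(1−p)/p²] = √(17.549078) = 4.189162

4.1892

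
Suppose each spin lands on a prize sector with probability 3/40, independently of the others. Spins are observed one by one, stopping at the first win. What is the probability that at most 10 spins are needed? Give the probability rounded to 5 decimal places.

0.54142

Y = number of spins to the first success; geometric, p = 0.075.
P(Y ≤ 10) = 1 − (1−p)^10 = 1 − 0.4585823 = 0.5414177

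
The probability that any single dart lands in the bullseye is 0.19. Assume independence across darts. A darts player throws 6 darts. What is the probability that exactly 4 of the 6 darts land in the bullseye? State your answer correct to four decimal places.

0.0128

X ~ Binomial(n=6, p=0.19).
P(X=4) = C(6,4) · p^4 · (1−p)^2
= 15 · 0.0013032 · 0.6561 = 0.012826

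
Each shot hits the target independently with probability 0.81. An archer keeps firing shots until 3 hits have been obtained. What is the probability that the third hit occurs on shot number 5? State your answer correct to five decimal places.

0.11511

Y = trial on which the third success occurs; negative binomial, r=3, p=0.81.
P(Y=5) = C(4,2) · p^3 · (1−p)^2
= 6 · 0.53144 · 0.0361 = 0.1151101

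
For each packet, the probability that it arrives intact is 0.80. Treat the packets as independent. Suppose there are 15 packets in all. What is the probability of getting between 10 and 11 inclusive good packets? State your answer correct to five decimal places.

0.29079

X ~ Binomial(15, 0.80); P(10 ≤ X ≤ 11) = Σ C(15,k) p^k (1−p)^(15−k) over k:
  k=10: C(15,10)·0.80^10·0.20^5 = 0.1031823
  k=11: C(15,11)·0.80^11·0.20^4 = 0.1876042
Total = 0.2907865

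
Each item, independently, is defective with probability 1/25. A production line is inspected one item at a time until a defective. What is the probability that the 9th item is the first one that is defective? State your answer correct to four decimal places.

0.0289

Geometric (trials to first success), p = 0.04.
P(Y = 9) = (1−p)^8 · p = 0.72139 · 0.04 = 0.028856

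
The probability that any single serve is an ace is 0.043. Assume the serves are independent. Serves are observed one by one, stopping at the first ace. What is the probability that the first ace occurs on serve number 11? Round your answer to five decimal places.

0.02771

Geometric (trials to first success), p = 0.043.
P(Y = 11) = (1−p)^10 · p = 0.64435 · 0.043 = 0.0277069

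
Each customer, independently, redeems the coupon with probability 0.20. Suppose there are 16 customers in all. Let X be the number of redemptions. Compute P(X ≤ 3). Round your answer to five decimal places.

0.59813

X ~ Binomial(16, 0.20); P(X ≤ 3) = Σ C(16,k) p^k (1−p)^(16−k) over k:
  k=0: C(16,0)·0.20^0·0.80^16 = 0.0281475
  k=1: C(16,1)·0.20^1·0.80^15 = 0.1125900
  k=2: C(16,2)·0.20^2·0.80^14 = 0.2111062
  k=3: C(16,3)·0.20^3·0.80^13 = 0.2462906
Total = 0.5981343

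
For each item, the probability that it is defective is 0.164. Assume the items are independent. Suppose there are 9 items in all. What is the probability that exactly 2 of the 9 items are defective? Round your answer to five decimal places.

0.27633

X ~ Binomial(n=9, p=0.164).
P(X=2) = C(9,2) · p^2 · (1−p)^7
= 36 · 0.026896 · 0.28539 = 0.2763339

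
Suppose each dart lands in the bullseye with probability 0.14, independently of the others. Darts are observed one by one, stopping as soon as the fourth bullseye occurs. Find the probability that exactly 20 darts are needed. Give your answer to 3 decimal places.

0.033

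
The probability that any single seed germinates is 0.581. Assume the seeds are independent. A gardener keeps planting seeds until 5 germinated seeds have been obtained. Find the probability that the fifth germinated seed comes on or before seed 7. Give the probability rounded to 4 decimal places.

Finishing within 7 seeds ⇔ at least 5 successes in the first 7. With X ~ Binomial(7, 0.581), P(Y ≤ 7) = 1 − P(X ≤ 4).
  k=0: C(7,0)·0.581^0·0.419^7 = 0.002267
  k=1: C(7,1)·0.581^1·0.419^6 = 0.022007
  k=2: C(7,2)·0.581^2·0.419^5 = 0.091546
  k=3: C(7,3)·0.581^3·0.419^4 = 0.211569
  k=4: C(7,4)·0.581^4·0.419^3 = 0.293369
1 − 0.620759 = 0.379241

0.3792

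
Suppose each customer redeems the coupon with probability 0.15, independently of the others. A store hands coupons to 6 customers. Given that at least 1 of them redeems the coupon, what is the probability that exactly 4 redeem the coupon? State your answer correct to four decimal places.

X ~ Binomial(6, 0.15). Want P(X=4 | X≥1) = P(X=4) / P(X≥1).
P(X=4) = C(6,4)·0.15^4·0.85^2 = 0.005486
P(X≥1) = 1 − 0.377150 = 0.622850
Ratio = 0.005486 / 0.622850 = 0.008809

0.0088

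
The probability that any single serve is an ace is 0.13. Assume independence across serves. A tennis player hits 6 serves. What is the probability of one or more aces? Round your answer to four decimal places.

0.5664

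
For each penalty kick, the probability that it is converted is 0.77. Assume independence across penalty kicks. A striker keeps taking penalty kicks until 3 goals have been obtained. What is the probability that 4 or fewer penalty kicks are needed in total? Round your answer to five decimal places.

Finishing within 4 penalty kicks ⇔ at least 3 successes in the first 4. With X ~ Binomial(4, 0.77), P(Y ≤ 4) = 1 − P(X ≤ 2).
  k=0: C(4,0)·0.77^0·0.23^4 = 0.0027984
  k=1: C(4,1)·0.77^1·0.23^3 = 0.0374744
  k=2: C(4,2)·0.77^2·0.23^2 = 0.1881865
1 − 0.2284592 = 0.7715408

0.77154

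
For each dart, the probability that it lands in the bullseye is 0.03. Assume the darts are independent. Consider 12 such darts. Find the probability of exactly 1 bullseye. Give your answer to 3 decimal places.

X ~ Binomial(n=12, p=0.03).
P(X=1) = C(12,1) · p^1 · (1−p)^11
= 12 · 0.03 · 0.7153 = 0.25751

0.258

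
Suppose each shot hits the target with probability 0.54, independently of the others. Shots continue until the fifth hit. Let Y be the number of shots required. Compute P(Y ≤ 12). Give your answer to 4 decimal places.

Finishing within 12 shots ⇔ at least 5 successes in the first 12. With X ~ Binomial(12, 0.54), P(Y ≤ 12) = 1 − P(X ≤ 4).
  k=0: C(12,0)·0.54^0·0.46^12 = 0.000090
  k=1: C(12,1)·0.54^1·0.46^11 = 0.001264
  k=2: C(12,2)·0.54^2·0.46^10 = 0.008164
  k=3: C(12,3)·0.54^3·0.46^9 = 0.031947
  k=4: C(12,4)·0.54^4·0.46^8 = 0.084381
1 − 0.125846 = 0.874154

0.8742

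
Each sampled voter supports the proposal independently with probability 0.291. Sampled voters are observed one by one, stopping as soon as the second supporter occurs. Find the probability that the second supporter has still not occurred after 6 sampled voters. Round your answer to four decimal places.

Needing more than 6 sampled voters ⇔ fewer than 2 successes in the first 6. With X ~ Binomial(6, 0.291), P(Y > 6) = P(X ≤ 1).
  k=0: C(6,0)·0.291^0·0.709^6 = 0.127022
  k=1: C(6,1)·0.291^1·0.709^5 = 0.312806
P(X ≤ 1) = 0.439828

0.4398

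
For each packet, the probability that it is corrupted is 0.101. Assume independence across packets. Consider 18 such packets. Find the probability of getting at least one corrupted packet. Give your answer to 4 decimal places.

0.8529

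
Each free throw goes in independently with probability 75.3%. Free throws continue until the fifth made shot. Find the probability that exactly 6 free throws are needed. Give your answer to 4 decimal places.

Y = trial on which the fifth success occurs; negative binomial, r=5, p=0.753.
P(Y=6) = C(5,4) · p^5 · (1−p)^1
= 5 · 0.24209 · 0.247 = 0.298980

0.2990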